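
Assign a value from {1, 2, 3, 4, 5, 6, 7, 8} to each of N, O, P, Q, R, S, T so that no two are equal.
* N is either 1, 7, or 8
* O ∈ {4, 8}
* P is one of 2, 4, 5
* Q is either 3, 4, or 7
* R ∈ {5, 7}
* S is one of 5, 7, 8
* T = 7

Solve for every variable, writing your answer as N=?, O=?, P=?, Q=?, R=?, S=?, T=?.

T's domain is down to {7}, so T = 7. Remove 7 from N, Q, R, S.
R's domain is down to {5}, so R = 5. Eliminate 5 elsewhere: P, S.
S's domain is down to {8}, so S = 8. Remove 8 from N, O.
That leaves N = 1.
O's domain is down to {4}, so O = 4. So P, Q can't be 4.
That leaves P = 2.
Q's domain is down to {3}, so Q = 3.

N=1, O=4, P=2, Q=3, R=5, S=8, T=7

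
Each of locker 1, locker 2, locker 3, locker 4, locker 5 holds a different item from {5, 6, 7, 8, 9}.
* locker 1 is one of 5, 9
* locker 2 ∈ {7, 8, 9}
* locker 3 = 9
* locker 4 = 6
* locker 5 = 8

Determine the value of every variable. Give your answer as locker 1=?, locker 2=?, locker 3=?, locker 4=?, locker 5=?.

locker 1=5, locker 2=7, locker 3=9, locker 4=6, locker 5=8

locker 3 has just one choice, so locker 3 = 9. So locker 1, locker 2 can't be 9.
locker 4's domain is down to {6}, so locker 4 = 6.
locker 5's domain is down to {8}, so locker 5 = 8. Remove 8 from locker 2.
locker 1's domain is down to {5}, so locker 1 = 5.
locker 2 has just one choice, so locker 2 = 7.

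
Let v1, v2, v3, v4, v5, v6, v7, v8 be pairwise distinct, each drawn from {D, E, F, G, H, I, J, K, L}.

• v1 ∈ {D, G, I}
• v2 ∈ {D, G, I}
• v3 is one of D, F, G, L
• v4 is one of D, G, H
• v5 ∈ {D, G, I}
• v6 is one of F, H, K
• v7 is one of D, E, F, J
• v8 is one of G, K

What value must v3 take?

v1, v2, v5 between them cover only {D, G, I} — a naked triple. Remove those values from v3, v4, v7, v8.
v4 has just one choice, so v4 = H. Eliminate H elsewhere: v6.
v8's domain is down to {K}, so v8 = K. Strike K from v6.
That leaves v6 = F. Remove F from v3, v7.
So v3 = L.

L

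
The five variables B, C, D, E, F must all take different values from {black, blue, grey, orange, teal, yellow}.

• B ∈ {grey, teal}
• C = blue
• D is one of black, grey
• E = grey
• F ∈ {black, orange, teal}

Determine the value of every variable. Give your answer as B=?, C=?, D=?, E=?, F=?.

B=teal, C=blue, D=black, E=grey, F=orange

C's domain is down to {blue}, so C = blue.
E must be grey (only option left). Eliminate grey elsewhere: B, D.
B has just one choice, so B = teal. Eliminate teal elsewhere: F.
D's domain is down to {black}, so D = black. Remove black from F.
That leaves F = orange.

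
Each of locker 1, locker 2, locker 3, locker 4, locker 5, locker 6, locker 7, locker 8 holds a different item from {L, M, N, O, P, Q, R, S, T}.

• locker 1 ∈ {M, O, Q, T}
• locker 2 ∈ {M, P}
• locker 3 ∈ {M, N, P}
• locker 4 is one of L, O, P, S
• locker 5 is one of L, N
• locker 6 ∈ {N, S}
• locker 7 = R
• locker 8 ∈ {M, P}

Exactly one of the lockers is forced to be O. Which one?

locker 7's domain is down to {R}, so locker 7 = R.
locker 2 and locker 8 between them cover only {M, P} — a naked pair. Remove those values from locker 1, locker 3, locker 4.
locker 3 has just one choice, so locker 3 = N. Strike N from locker 5, locker 6.
That leaves locker 5 = L. Strike L from locker 4.
locker 6's domain is down to {S}, so locker 6 = S. So locker 4 can't be S.
So O goes to locker 4.

locker 4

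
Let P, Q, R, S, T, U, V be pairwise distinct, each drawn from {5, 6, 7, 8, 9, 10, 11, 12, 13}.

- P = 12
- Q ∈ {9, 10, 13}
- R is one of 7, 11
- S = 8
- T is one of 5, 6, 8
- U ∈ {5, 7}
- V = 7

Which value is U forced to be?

P has just one choice, so P = 12.
S's domain is down to {8}, so S = 8. Strike 8 from T.
V must be 7 (only option left). Remove 7 from R, U.
So U = 5.

5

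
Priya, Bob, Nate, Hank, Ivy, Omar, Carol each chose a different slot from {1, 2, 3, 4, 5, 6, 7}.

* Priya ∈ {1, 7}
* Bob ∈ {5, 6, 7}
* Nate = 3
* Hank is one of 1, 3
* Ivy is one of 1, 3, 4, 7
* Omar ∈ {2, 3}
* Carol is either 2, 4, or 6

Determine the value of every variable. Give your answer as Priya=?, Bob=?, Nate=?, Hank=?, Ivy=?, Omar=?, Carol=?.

Nate must be 3 (only option left). So Hank, Ivy, Omar can't be 3.
That leaves Hank = 1. Remove 1 from Priya, Ivy.
Omar must be 2 (only option left). So Carol can't be 2.
Priya's domain is down to {7}, so Priya = 7. Eliminate 7 elsewhere: Bob, Ivy.
Ivy's domain is down to {4}, so Ivy = 4. Strike 4 from Carol.
Carol's domain is down to {6}, so Carol = 6. So Bob can't be 6.
Bob has just one choice, so Bob = 5.

Priya=7, Bob=5, Nate=3, Hank=1, Ivy=4, Omar=2, Carol=6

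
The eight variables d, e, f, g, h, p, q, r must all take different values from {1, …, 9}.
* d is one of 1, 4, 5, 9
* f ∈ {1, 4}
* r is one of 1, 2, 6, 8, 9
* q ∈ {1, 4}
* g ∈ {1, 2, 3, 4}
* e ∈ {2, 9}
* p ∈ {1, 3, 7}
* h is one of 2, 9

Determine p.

7

The 2 variables e and h are confined to {2, 9}, which locks those values in; drop them from d, g, r.
The 2 variables f and q are confined to {1, 4}, which locks those values in; drop them from d, g, p, r.
d has just one choice, so d = 5.
g has just one choice, so g = 3. So p can't be 3.
So p = 7.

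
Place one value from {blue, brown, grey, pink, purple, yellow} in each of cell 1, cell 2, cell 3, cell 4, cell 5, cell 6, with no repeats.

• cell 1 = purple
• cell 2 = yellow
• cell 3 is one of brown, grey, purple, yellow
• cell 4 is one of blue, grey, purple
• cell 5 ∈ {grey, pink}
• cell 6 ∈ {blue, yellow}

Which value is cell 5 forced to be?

pink

cell 1 has just one choice, so cell 1 = purple. Remove purple from cell 3, cell 4.
cell 2's domain is down to {yellow}, so cell 2 = yellow. Remove yellow from cell 3, cell 6.
cell 6 must be blue (only option left). Eliminate blue elsewhere: cell 4.
cell 4 must be grey (only option left). Strike grey from cell 3, cell 5.
So cell 5 = pink.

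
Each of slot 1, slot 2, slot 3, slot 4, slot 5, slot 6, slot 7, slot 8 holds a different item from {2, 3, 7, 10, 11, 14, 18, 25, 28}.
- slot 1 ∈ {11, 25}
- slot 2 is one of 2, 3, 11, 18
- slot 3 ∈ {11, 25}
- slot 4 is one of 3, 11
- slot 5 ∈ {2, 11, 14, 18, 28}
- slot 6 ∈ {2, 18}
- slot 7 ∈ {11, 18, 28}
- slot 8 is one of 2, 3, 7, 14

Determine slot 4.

3

Among the 8 variables, 7 fits only slot 8 (and all 8 values in {2, 3, 7, 11, 14, 18, 25, 28} must be used), so slot 8 = 7.
The 7 still-open variables draw from only 7 values {2, 3, 11, 14, 18, 25, 28}, so each is used; only slot 5 can be 14, hence slot 5 = 14.
The 6 still-open variables together cover exactly {2, 3, 11, 18, 25, 28} — 6 values for 6 variables — and 28 appears only in slot 7's list, so slot 7 = 28.
slot 1 and slot 3 between them cover only {11, 25} — a naked pair. Remove those values from slot 2, slot 4.
So slot 4 = 3.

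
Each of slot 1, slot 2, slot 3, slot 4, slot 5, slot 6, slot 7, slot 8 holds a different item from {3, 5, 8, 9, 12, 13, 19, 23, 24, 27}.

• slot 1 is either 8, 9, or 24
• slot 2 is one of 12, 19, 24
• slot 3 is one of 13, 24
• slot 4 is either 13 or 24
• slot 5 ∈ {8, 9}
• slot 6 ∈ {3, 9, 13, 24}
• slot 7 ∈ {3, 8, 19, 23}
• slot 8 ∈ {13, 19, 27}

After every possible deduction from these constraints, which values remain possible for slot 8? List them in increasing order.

19, 27

slot 3 and slot 4 share exactly the 2 values {13, 24}; by pigeonhole those values go to them, so strike 13, 24 from slot 1, slot 2, slot 6, slot 8.
The 2 variables slot 1 and slot 5 are confined to {8, 9}, which locks those values in; drop them from slot 6, slot 7.
slot 6 has just one choice, so slot 6 = 3. So slot 7 can't be 3.
No further eliminations apply; slot 8 can still be any of 19, 27.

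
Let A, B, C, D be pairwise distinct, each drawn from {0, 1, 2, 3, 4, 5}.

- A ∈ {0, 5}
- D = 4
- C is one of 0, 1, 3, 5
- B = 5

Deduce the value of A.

0

B's domain is down to {5}, so B = 5. Strike 5 from A, C.
So A = 0.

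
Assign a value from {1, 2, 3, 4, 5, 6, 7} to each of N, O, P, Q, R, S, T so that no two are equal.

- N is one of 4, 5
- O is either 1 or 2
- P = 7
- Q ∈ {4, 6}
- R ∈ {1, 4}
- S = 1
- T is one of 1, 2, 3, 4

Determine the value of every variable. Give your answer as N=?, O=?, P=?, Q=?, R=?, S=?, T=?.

N=5, O=2, P=7, Q=6, R=4, S=1, T=3

P's domain is down to {7}, so P = 7.
S must be 1 (only option left). Remove 1 from O, R, T.
That leaves O = 2. Strike 2 from T.
R has just one choice, so R = 4. Eliminate 4 elsewhere: N, Q, T.
T's domain is down to {3}, so T = 3.
N must be 5 (only option left).
That leaves Q = 6.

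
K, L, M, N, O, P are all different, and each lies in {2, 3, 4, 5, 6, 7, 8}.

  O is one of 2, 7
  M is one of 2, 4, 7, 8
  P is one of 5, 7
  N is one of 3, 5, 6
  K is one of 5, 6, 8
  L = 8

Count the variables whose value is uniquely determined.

1

L's domain is down to {8}, so L = 8. Eliminate 8 elsewhere: K, M.
Determined: L=8. The other variables each still have more than one consistent value. That makes 1.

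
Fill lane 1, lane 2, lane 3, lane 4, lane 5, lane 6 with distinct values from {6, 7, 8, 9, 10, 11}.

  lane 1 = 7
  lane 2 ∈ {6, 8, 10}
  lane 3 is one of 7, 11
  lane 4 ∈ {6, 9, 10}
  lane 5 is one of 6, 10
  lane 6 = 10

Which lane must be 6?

lane 1's domain is down to {7}, so lane 1 = 7. Strike 7 from lane 3.
lane 3 has just one choice, so lane 3 = 11.
lane 6 has just one choice, so lane 6 = 10. Remove 10 from lane 2, lane 4, lane 5.

lane 5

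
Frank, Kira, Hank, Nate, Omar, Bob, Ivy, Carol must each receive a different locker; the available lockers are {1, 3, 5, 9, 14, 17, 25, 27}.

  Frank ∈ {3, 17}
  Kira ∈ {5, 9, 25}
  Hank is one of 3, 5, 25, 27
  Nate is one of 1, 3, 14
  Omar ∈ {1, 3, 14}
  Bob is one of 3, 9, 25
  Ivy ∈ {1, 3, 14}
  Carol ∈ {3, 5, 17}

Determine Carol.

The 8 variables together cover exactly {1, 3, 5, 9, 14, 17, 25, 27} — 8 values for 8 variables — and 27 appears only in Hank's list, so Hank = 27.
Nate, Omar, Ivy between them cover only {1, 3, 14} — a naked triple. Remove those values from Frank, Bob, Carol.
Frank has just one choice, so Frank = 17. Strike 17 from Carol.
So Carol = 5.

5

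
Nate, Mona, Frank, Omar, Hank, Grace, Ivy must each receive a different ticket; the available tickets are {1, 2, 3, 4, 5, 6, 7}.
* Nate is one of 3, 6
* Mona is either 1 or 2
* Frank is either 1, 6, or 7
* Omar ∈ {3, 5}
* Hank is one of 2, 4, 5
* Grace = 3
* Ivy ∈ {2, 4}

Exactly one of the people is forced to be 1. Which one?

Grace has just one choice, so Grace = 3. Remove 3 from Nate, Omar.
That leaves Nate = 6. Strike 6 from Frank.
That leaves Omar = 5. Strike 5 from Hank.
Among the 4 still-open variables, 7 fits only Frank (and all 4 values in {1, 2, 4, 7} must be used), so Frank = 7.
The 3 still-open variables draw from only 3 values {1, 2, 4}, so each is used; only Mona can be 1, hence Mona = 1.

Mona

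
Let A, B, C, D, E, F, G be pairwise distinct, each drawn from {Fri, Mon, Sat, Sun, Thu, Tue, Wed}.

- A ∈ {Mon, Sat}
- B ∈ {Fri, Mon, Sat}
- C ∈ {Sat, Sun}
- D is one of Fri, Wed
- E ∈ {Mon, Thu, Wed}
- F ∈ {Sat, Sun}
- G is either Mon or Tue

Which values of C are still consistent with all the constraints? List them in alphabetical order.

Sat, Sun

The 7 variables draw from only 7 values {Fri, Mon, Sat, Sun, Thu, Tue, Wed}, so each is used; only E can be Thu, hence E = Thu.
Among the 6 still-open variables, Tue fits only G (and all 6 values in {Fri, Mon, Sat, Sun, Tue, Wed} must be used), so G = Tue.
The 5 still-open variables together cover exactly {Fri, Mon, Sat, Sun, Wed} — 5 values for 5 variables — and Wed appears only in D's list, so D = Wed.
Among the 4 still-open variables, Fri fits only B (and all 4 values in {Fri, Mon, Sat, Sun} must be used), so B = Fri.
The 3 still-open variables together cover exactly {Mon, Sat, Sun} — 3 values for 3 variables — and Mon appears only in A's list, so A = Mon.
No further eliminations apply; C can still be any of Sat, Sun.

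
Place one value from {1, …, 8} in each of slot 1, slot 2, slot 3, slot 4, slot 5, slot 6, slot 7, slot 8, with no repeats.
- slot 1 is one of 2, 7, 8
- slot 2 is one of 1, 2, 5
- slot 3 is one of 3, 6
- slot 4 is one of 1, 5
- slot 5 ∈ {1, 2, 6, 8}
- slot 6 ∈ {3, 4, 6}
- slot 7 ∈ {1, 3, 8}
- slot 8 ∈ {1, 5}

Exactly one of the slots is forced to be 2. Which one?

Among the 8 variables, 4 fits only slot 6 (and all 8 values in {1, 2, 3, 4, 5, 6, 7, 8} must be used), so slot 6 = 4.
The 7 still-open variables together cover exactly {1, 2, 3, 5, 6, 7, 8} — 7 values for 7 variables — and 7 appears only in slot 1's list, so slot 1 = 7.
slot 4 and slot 8 between them cover only {1, 5} — a naked pair. Remove those values from slot 2, slot 5, slot 7.
So 2 goes to slot 2.

slot 2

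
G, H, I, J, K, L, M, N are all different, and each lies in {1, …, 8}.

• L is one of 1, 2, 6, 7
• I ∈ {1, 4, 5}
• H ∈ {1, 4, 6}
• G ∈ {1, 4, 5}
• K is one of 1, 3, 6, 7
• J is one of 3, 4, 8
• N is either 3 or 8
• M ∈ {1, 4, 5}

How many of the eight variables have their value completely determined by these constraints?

The 8 variables together cover exactly {1, 2, 3, 4, 5, 6, 7, 8} — 8 values for 8 variables — and 2 appears only in L's list, so L = 2.
The 7 still-open variables draw from only 7 values {1, 3, 4, 5, 6, 7, 8}, so each is used; only K can be 7, hence K = 7.
Among the 6 still-open variables, 6 fits only H (and all 6 values in {1, 3, 4, 5, 6, 8} must be used), so H = 6.
G, I, M share exactly the 3 values {1, 4, 5}; by pigeonhole those values go to them, so strike 1, 4, 5 from J.
Determined: H=6, K=7, L=2. The other variables each still have more than one consistent value. That makes 3.

3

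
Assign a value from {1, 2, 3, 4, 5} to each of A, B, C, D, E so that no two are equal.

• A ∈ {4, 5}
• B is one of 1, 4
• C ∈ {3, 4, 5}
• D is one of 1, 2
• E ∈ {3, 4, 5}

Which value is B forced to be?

The 5 variables together cover exactly {1, 2, 3, 4, 5} — 5 values for 5 variables — and 2 appears only in D's list, so D = 2.
The 4 still-open variables together cover exactly {1, 3, 4, 5} — 4 values for 4 variables — and 1 appears only in B's list, so B = 1.

1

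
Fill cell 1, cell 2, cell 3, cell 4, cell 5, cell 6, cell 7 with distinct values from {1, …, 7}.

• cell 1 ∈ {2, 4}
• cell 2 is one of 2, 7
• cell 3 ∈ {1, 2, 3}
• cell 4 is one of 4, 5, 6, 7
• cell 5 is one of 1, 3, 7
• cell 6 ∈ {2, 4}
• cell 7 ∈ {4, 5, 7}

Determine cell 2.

7

The 7 variables draw from only 7 values {1, 2, 3, 4, 5, 6, 7}, so each is used; only cell 4 can be 6, hence cell 4 = 6.
The 6 still-open variables together cover exactly {1, 2, 3, 4, 5, 7} — 6 values for 6 variables — and 5 appears only in cell 7's list, so cell 7 = 5.
cell 1 and cell 6 between them cover only {2, 4} — a naked pair. Remove those values from cell 2, cell 3.
So cell 2 = 7.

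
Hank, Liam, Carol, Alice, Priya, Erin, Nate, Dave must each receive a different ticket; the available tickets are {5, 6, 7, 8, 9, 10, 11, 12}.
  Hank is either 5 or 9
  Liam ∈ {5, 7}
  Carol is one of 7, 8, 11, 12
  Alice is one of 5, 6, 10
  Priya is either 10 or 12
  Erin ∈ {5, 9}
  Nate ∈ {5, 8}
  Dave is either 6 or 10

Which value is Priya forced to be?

12

Among the 8 variables, 11 fits only Carol (and all 8 values in {5, 6, 7, 8, 9, 10, 11, 12} must be used), so Carol = 11.
The 7 still-open variables together cover exactly {5, 6, 7, 8, 9, 10, 12} — 7 values for 7 variables — and 7 appears only in Liam's list, so Liam = 7.
The 6 still-open variables together cover exactly {5, 6, 8, 9, 10, 12} — 6 values for 6 variables — and 8 appears only in Nate's list, so Nate = 8.
The 5 still-open variables draw from only 5 values {5, 6, 9, 10, 12}, so each is used; only Priya can be 12, hence Priya = 12.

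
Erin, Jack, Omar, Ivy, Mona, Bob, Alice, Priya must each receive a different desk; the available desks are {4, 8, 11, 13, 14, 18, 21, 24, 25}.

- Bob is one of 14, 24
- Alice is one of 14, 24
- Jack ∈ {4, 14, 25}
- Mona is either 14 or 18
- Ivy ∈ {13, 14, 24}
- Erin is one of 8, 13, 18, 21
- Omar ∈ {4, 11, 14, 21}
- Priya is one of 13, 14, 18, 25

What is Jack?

Bob and Alice between them cover only {14, 24} — a naked pair. Remove those values from Jack, Omar, Ivy, Mona, Priya.
That leaves Ivy = 13. Remove 13 from Erin, Priya.
That leaves Mona = 18. So Erin, Priya can't be 18.
That leaves Priya = 25. So Jack can't be 25.
So Jack = 4.

4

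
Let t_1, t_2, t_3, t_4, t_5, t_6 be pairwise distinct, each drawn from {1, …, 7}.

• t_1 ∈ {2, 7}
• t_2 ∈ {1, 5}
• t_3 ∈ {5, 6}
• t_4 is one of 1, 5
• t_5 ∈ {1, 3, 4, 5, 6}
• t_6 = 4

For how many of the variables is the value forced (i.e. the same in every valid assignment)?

3

t_6's domain is down to {4}, so t_6 = 4. So t_5 can't be 4.
The 2 variables t_2 and t_4 are confined to {1, 5}, which locks those values in; drop them from t_3, t_5.
That leaves t_3 = 6. Eliminate 6 elsewhere: t_5.
t_5 must be 3 (only option left).
Determined: t_3=6, t_5=3, t_6=4. The other variables each still have more than one consistent value. That makes 3.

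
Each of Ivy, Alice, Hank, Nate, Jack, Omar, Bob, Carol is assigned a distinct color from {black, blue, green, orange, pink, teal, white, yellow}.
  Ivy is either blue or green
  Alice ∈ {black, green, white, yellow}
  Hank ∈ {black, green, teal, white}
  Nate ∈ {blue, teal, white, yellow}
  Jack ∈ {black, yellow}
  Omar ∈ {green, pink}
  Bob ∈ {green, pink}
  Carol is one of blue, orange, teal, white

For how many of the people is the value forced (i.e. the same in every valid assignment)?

2

Among the 8 variables, orange fits only Carol (and all 8 values in {black, blue, green, orange, pink, teal, white, yellow} must be used), so Carol = orange.
The 2 variables Omar and Bob are confined to {green, pink}, which locks those values in; drop them from Ivy, Alice, Hank.
That leaves Ivy = blue. Strike blue from Nate.
Determined: Ivy=blue, Carol=orange. The other people each still have more than one consistent value. That makes 2.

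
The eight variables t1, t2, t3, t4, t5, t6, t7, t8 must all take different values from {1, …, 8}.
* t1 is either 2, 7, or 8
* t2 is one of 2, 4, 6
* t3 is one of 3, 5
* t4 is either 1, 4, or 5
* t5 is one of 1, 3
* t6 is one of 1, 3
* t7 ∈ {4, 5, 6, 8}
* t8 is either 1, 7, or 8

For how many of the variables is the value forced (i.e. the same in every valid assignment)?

2

t5 and t6 share exactly the 2 values {1, 3}; by pigeonhole those values go to them, so strike 1, 3 from t3, t4, t8.
t3 must be 5 (only option left). Strike 5 from t4, t7.
t4 must be 4 (only option left). So t2, t7 can't be 4.
Determined: t3=5, t4=4. The other variables each still have more than one consistent value. That makes 2.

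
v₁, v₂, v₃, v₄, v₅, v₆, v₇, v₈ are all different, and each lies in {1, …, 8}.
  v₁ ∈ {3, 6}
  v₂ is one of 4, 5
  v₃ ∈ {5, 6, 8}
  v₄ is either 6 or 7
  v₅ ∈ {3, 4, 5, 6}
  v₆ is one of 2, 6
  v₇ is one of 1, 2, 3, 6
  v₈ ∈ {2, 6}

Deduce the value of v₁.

3

The 8 variables draw from only 8 values {1, 2, 3, 4, 5, 6, 7, 8}, so each is used; only v₇ can be 1, hence v₇ = 1.
The 7 still-open variables draw from only 7 values {2, 3, 4, 5, 6, 7, 8}, so each is used; only v₄ can be 7, hence v₄ = 7.
The 6 still-open variables together cover exactly {2, 3, 4, 5, 6, 8} — 6 values for 6 variables — and 8 appears only in v₃'s list, so v₃ = 8.
v₆ and v₈ between them cover only {2, 6} — a naked pair. Remove those values from v₁, v₅.
So v₁ = 3.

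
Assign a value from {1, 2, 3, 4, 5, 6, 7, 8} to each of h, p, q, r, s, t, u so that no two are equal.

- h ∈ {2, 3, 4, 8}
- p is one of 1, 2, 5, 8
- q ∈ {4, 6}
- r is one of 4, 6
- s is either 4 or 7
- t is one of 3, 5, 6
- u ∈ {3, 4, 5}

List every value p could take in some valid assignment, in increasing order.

q and r between them cover only {4, 6} — a naked pair. Remove those values from h, s, t, u.
s has just one choice, so s = 7.
t and u share exactly the 2 values {3, 5}; by pigeonhole those values go to them, so strike 3, 5 from h, p.
No further eliminations apply; p can still be any of 1, 2, 8.

1, 2, 8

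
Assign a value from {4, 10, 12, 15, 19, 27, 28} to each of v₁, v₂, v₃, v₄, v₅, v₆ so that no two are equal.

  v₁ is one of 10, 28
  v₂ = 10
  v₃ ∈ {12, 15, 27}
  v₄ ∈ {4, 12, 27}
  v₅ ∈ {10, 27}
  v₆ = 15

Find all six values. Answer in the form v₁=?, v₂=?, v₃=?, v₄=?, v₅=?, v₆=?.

v₁=28, v₂=10, v₃=12, v₄=4, v₅=27, v₆=15

v₂ has just one choice, so v₂ = 10. Eliminate 10 elsewhere: v₁, v₅.
v₅ must be 27 (only option left). Remove 27 from v₃, v₄.
That leaves v₆ = 15. So v₃ can't be 15.
v₁ must be 28 (only option left).
v₃ must be 12 (only option left). Strike 12 from v₄.
v₄ must be 4 (only option left).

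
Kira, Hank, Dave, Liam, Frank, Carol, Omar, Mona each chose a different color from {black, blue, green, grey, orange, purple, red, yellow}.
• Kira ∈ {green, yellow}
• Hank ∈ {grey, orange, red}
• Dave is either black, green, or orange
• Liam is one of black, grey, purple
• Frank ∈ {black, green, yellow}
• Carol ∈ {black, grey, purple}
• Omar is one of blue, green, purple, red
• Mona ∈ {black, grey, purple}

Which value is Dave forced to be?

Among the 8 variables, blue fits only Omar (and all 8 values in {black, blue, green, grey, orange, purple, red, yellow} must be used), so Omar = blue.
Among the 7 still-open variables, red fits only Hank (and all 7 values in {black, green, grey, orange, purple, red, yellow} must be used), so Hank = red.
The 6 still-open variables together cover exactly {black, green, grey, orange, purple, yellow} — 6 values for 6 variables — and orange appears only in Dave's list, so Dave = orange.

orange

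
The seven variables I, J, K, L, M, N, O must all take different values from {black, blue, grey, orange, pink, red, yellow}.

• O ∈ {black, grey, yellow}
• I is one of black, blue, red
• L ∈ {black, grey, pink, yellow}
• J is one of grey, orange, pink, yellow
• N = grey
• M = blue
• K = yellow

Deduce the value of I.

red

K's domain is down to {yellow}, so K = yellow. Strike yellow from J, L, O.
M has just one choice, so M = blue. Remove blue from I.
N must be grey (only option left). So J, L, O can't be grey.
That leaves O = black. Strike black from I, L.
So I = red.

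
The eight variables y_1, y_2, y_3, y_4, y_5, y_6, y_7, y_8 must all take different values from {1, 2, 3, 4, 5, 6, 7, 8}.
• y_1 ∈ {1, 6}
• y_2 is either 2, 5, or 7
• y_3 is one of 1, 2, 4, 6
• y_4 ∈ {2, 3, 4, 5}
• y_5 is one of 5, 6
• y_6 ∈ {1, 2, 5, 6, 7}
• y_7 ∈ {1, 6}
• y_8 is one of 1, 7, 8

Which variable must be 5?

y_5

The 8 variables together cover exactly {1, 2, 3, 4, 5, 6, 7, 8} — 8 values for 8 variables — and 3 appears only in y_4's list, so y_4 = 3.
Among the 7 still-open variables, 4 fits only y_3 (and all 7 values in {1, 2, 4, 5, 6, 7, 8} must be used), so y_3 = 4.
The 6 still-open variables together cover exactly {1, 2, 5, 6, 7, 8} — 6 values for 6 variables — and 8 appears only in y_8's list, so y_8 = 8.
y_1 and y_7 between them cover only {1, 6} — a naked pair. Remove those values from y_5, y_6.
So 5 goes to y_5.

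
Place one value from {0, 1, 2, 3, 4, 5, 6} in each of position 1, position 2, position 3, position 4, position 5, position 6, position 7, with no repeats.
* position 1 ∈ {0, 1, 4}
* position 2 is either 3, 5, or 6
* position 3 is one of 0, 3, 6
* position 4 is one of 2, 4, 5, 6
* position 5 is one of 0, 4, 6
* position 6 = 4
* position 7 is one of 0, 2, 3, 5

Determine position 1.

position 6 must be 4 (only option left). Eliminate 4 elsewhere: position 1, position 4, position 5.
Among the 6 still-open variables, 1 fits only position 1 (and all 6 values in {0, 1, 2, 3, 5, 6} must be used), so position 1 = 1.

1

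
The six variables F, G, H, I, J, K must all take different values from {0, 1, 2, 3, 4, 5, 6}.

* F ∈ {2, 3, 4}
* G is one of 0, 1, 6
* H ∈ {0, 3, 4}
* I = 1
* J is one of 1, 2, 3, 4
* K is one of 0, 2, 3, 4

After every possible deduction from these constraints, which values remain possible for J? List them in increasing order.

2, 3, 4

I has just one choice, so I = 1. Eliminate 1 elsewhere: G, J.
The 5 still-open variables together cover exactly {0, 2, 3, 4, 6} — 5 values for 5 variables — and 6 appears only in G's list, so G = 6.
No further eliminations apply; J can still be any of 2, 3, 4.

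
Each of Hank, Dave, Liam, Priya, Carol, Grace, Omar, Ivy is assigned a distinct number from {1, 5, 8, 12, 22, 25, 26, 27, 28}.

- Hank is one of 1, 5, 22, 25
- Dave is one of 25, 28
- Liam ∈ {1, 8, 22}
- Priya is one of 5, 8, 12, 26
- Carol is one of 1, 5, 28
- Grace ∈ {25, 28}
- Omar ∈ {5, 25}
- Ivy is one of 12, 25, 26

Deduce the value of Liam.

8

Dave and Grace between them cover only {25, 28} — a naked pair. Remove those values from Hank, Carol, Omar, Ivy.
Omar has just one choice, so Omar = 5. Strike 5 from Hank, Priya, Carol.
Carol must be 1 (only option left). Strike 1 from Hank, Liam.
Hank's domain is down to {22}, so Hank = 22. Remove 22 from Liam.
So Liam = 8.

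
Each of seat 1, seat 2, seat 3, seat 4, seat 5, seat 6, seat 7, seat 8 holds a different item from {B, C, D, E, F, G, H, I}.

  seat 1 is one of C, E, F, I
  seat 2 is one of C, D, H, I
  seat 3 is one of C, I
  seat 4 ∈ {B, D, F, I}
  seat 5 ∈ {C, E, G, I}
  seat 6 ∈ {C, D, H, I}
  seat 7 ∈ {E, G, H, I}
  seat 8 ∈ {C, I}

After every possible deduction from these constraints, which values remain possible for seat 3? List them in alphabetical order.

C, I

The 8 variables draw from only 8 values {B, C, D, E, F, G, H, I}, so each is used; only seat 4 can be B, hence seat 4 = B.
Among the 7 still-open variables, F fits only seat 1 (and all 7 values in {C, D, E, F, G, H, I} must be used), so seat 1 = F.
seat 3 and seat 8 between them cover only {C, I} — a naked pair. Remove those values from seat 2, seat 5, seat 6, seat 7.
seat 2 and seat 6 between them cover only {D, H} — a naked pair. Remove those values from seat 7.
No further eliminations apply; seat 3 can still be any of C, I.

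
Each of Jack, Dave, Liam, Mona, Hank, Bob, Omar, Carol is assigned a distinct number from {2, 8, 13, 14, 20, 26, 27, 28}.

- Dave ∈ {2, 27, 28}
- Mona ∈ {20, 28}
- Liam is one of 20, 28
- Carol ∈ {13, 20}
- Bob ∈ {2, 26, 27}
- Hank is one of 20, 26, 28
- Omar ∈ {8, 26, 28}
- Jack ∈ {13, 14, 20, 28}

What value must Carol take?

13

Among the 8 variables, 8 fits only Omar (and all 8 values in {2, 8, 13, 14, 20, 26, 27, 28} must be used), so Omar = 8.
The 7 still-open variables draw from only 7 values {2, 13, 14, 20, 26, 27, 28}, so each is used; only Jack can be 14, hence Jack = 14.
The 6 still-open variables draw from only 6 values {2, 13, 20, 26, 27, 28}, so each is used; only Carol can be 13, hence Carol = 13.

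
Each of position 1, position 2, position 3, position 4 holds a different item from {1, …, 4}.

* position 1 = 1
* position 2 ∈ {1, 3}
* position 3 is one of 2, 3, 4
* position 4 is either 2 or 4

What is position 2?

position 1's domain is down to {1}, so position 1 = 1. Strike 1 from position 2.
So position 2 = 3.

3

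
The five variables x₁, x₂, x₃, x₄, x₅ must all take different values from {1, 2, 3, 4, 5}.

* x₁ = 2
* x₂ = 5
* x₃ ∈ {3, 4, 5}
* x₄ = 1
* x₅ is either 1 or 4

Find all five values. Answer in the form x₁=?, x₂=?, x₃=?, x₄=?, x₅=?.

x₁'s domain is down to {2}, so x₁ = 2.
That leaves x₂ = 5. Strike 5 from x₃.
x₄'s domain is down to {1}, so x₄ = 1. Eliminate 1 elsewhere: x₅.
x₅'s domain is down to {4}, so x₅ = 4. Eliminate 4 elsewhere: x₃.
x₃ has just one choice, so x₃ = 3.

x₁=2, x₂=5, x₃=3, x₄=1, x₅=4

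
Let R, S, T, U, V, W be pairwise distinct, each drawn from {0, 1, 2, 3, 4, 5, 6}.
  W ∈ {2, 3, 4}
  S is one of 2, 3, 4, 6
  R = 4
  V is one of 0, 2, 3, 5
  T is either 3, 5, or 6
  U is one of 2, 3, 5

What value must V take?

0

R's domain is down to {4}, so R = 4. So S, W can't be 4.
The 5 still-open variables draw from only 5 values {0, 2, 3, 5, 6}, so each is used; only V can be 0, hence V = 0.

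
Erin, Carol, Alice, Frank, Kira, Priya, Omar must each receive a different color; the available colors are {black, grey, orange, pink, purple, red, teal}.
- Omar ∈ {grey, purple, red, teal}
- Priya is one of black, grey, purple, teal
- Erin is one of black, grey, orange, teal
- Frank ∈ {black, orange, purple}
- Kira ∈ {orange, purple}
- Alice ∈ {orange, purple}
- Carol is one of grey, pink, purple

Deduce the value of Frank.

black

The 7 variables together cover exactly {black, grey, orange, pink, purple, red, teal} — 7 values for 7 variables — and pink appears only in Carol's list, so Carol = pink.
The 6 still-open variables draw from only 6 values {black, grey, orange, purple, red, teal}, so each is used; only Omar can be red, hence Omar = red.
Alice and Kira between them cover only {orange, purple} — a naked pair. Remove those values from Erin, Frank, Priya.
So Frank = black.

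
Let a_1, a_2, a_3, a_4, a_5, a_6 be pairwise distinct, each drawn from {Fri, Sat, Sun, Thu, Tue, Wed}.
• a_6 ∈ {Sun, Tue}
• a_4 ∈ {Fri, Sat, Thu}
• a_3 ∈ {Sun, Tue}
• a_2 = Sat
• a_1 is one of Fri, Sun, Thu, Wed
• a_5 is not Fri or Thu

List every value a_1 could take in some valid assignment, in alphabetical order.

Fri, Thu

a_2's domain is down to {Sat}, so a_2 = Sat. Strike Sat from a_4, a_5.
a_3 and a_6 between them cover only {Sun, Tue} — a naked pair. Remove those values from a_1, a_5.
a_5 has just one choice, so a_5 = Wed. So a_1 can't be Wed.
No further eliminations apply; a_1 can still be any of Fri, Thu.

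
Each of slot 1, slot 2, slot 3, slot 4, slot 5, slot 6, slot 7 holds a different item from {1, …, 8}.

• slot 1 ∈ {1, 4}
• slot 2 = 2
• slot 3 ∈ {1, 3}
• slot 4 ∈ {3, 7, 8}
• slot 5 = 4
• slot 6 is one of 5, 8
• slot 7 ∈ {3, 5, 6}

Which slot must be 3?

slot 2 must be 2 (only option left).
slot 5 has just one choice, so slot 5 = 4. Strike 4 from slot 1.
That leaves slot 1 = 1. Eliminate 1 elsewhere: slot 3.
So 3 goes to slot 3.

slot 3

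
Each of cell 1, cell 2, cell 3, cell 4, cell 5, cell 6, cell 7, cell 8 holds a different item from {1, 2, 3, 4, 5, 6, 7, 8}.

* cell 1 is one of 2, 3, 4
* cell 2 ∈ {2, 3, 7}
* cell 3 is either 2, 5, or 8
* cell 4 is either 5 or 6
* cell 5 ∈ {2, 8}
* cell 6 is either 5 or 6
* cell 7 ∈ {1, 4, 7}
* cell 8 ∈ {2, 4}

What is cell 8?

The 8 variables draw from only 8 values {1, 2, 3, 4, 5, 6, 7, 8}, so each is used; only cell 7 can be 1, hence cell 7 = 1.
Among the 7 still-open variables, 7 fits only cell 2 (and all 7 values in {2, 3, 4, 5, 6, 7, 8} must be used), so cell 2 = 7.
The 6 still-open variables together cover exactly {2, 3, 4, 5, 6, 8} — 6 values for 6 variables — and 3 appears only in cell 1's list, so cell 1 = 3.
The 5 still-open variables together cover exactly {2, 4, 5, 6, 8} — 5 values for 5 variables — and 4 appears only in cell 8's list, so cell 8 = 4.

4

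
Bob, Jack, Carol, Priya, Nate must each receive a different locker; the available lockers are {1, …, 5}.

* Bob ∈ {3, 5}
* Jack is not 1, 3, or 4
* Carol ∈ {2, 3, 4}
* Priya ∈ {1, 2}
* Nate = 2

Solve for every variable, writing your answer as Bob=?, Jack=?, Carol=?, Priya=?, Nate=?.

Nate has just one choice, so Nate = 2. Eliminate 2 elsewhere: Jack, Carol, Priya.
Jack has just one choice, so Jack = 5. Strike 5 from Bob.
Priya's domain is down to {1}, so Priya = 1.
Bob's domain is down to {3}, so Bob = 3. Eliminate 3 elsewhere: Carol.
Carol has just one choice, so Carol = 4.

Bob=3, Jack=5, Carol=4, Priya=1, Nate=2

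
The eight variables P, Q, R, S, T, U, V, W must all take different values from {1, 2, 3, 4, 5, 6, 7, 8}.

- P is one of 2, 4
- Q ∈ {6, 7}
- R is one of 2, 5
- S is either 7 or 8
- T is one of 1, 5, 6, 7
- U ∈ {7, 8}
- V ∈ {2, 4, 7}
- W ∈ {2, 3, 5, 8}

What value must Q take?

The 8 variables draw from only 8 values {1, 2, 3, 4, 5, 6, 7, 8}, so each is used; only T can be 1, hence T = 1.
Among the 7 still-open variables, 3 fits only W (and all 7 values in {2, 3, 4, 5, 6, 7, 8} must be used), so W = 3.
The 6 still-open variables draw from only 6 values {2, 4, 5, 6, 7, 8}, so each is used; only R can be 5, hence R = 5.
The 5 still-open variables draw from only 5 values {2, 4, 6, 7, 8}, so each is used; only Q can be 6, hence Q = 6.

6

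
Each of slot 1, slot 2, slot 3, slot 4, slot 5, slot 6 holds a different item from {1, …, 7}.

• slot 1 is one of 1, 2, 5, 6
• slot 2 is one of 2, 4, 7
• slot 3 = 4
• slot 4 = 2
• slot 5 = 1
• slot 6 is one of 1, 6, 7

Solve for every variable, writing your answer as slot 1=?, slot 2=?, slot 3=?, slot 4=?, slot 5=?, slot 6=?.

slot 3 has just one choice, so slot 3 = 4. So slot 2 can't be 4.
slot 4's domain is down to {2}, so slot 4 = 2. Remove 2 from slot 1, slot 2.
That leaves slot 5 = 1. Remove 1 from slot 1, slot 6.
That leaves slot 2 = 7. So slot 6 can't be 7.
slot 6 has just one choice, so slot 6 = 6. Strike 6 from slot 1.
slot 1 has just one choice, so slot 1 = 5.

slot 1=5, slot 2=7, slot 3=4, slot 4=2, slot 5=1, slot 6=6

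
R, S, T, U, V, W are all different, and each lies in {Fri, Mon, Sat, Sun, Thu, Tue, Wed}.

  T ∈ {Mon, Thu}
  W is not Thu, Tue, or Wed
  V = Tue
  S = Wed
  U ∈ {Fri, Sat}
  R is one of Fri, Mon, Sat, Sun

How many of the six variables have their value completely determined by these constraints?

S has just one choice, so S = Wed.
That leaves V = Tue.
Determined: S=Wed, V=Tue. The other variables each still have more than one consistent value. That makes 2.

2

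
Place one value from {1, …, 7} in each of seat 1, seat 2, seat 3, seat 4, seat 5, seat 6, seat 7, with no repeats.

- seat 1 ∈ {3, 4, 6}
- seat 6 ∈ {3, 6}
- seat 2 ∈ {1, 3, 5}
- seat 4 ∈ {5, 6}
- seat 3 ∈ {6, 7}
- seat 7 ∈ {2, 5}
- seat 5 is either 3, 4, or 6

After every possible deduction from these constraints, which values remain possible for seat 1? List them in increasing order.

Among the 7 variables, 1 fits only seat 2 (and all 7 values in {1, 2, 3, 4, 5, 6, 7} must be used), so seat 2 = 1.
Among the 6 still-open variables, 2 fits only seat 7 (and all 6 values in {2, 3, 4, 5, 6, 7} must be used), so seat 7 = 2.
The 5 still-open variables together cover exactly {3, 4, 5, 6, 7} — 5 values for 5 variables — and 5 appears only in seat 4's list, so seat 4 = 5.
The 4 still-open variables together cover exactly {3, 4, 6, 7} — 4 values for 4 variables — and 7 appears only in seat 3's list, so seat 3 = 7.
No further eliminations apply; seat 1 can still be any of 3, 4, 6.

3, 4, 6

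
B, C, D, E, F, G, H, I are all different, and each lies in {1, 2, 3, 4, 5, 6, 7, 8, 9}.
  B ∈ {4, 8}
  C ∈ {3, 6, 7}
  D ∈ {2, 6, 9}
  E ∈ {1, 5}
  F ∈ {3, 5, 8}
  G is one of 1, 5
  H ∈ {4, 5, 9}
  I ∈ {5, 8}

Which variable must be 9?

The 2 variables E and G are confined to {1, 5}, which locks those values in; drop them from F, H, I.
I has just one choice, so I = 8. Remove 8 from B, F.
B must be 4 (only option left). Strike 4 from H.
So 9 goes to H.

H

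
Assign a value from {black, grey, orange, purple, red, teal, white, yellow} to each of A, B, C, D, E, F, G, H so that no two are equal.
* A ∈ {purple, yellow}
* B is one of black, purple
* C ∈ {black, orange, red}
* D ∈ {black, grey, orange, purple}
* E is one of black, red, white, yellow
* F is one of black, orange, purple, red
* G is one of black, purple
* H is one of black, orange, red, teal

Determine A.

The 8 variables draw from only 8 values {black, grey, orange, purple, red, teal, white, yellow}, so each is used; only D can be grey, hence D = grey.
The 7 still-open variables draw from only 7 values {black, orange, purple, red, teal, white, yellow}, so each is used; only H can be teal, hence H = teal.
Among the 6 still-open variables, white fits only E (and all 6 values in {black, orange, purple, red, white, yellow} must be used), so E = white.
The 5 still-open variables draw from only 5 values {black, orange, purple, red, yellow}, so each is used; only A can be yellow, hence A = yellow.

yellow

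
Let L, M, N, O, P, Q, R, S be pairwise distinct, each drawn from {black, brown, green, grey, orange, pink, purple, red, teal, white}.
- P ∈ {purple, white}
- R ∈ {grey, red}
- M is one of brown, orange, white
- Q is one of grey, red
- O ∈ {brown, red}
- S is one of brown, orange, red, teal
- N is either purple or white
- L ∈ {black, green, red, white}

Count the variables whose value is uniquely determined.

The 2 variables N and P are confined to {purple, white}, which locks those values in; drop them from L, M.
Q and R share exactly the 2 values {grey, red}; by pigeonhole those values go to them, so strike grey, red from L, O, S.
O's domain is down to {brown}, so O = brown. So M, S can't be brown.
M has just one choice, so M = orange. Eliminate orange elsewhere: S.
That leaves S = teal.
Determined: M=orange, O=brown, S=teal. The other variables each still have more than one consistent value. That makes 3.

3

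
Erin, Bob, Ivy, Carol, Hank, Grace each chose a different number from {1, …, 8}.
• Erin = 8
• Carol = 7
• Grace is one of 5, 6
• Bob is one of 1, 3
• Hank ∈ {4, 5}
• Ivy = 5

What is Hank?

4

Erin has just one choice, so Erin = 8.
Ivy's domain is down to {5}, so Ivy = 5. Remove 5 from Hank, Grace.
So Hank = 4.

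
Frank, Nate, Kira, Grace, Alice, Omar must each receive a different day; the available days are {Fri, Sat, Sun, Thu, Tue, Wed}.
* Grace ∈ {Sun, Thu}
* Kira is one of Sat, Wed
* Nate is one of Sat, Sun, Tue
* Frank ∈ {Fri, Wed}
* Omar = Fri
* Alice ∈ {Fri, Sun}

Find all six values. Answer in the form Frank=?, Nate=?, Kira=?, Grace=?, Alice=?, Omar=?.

Omar has just one choice, so Omar = Fri. Eliminate Fri elsewhere: Frank, Alice.
Frank's domain is down to {Wed}, so Frank = Wed. Remove Wed from Kira.
That leaves Kira = Sat. Strike Sat from Nate.
That leaves Alice = Sun. Eliminate Sun elsewhere: Nate, Grace.
Nate has just one choice, so Nate = Tue.
Grace must be Thu (only option left).

Frank=Wed, Nate=Tue, Kira=Sat, Grace=Thu, Alice=Sun, Omar=Fri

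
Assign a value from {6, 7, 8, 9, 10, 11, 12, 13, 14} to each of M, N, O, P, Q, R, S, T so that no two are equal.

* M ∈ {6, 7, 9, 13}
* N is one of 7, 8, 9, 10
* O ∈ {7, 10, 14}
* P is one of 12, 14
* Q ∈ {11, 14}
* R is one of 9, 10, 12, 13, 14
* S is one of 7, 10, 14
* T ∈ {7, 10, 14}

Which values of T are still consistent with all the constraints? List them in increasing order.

7, 10, 14

O, S, T share exactly the 3 values {7, 10, 14}; by pigeonhole those values go to them, so strike 7, 10, 14 from M, N, P, Q, R.
P has just one choice, so P = 12. Eliminate 12 elsewhere: R.
Q has just one choice, so Q = 11.
No further eliminations apply; T can still be any of 7, 10, 14.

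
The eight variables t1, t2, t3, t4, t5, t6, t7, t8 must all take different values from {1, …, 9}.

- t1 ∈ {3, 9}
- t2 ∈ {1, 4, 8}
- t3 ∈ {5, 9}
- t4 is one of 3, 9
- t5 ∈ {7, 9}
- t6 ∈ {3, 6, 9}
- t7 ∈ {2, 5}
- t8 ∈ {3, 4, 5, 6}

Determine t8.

t1 and t4 between them cover only {3, 9} — a naked pair. Remove those values from t3, t5, t6, t8.
That leaves t3 = 5. Remove 5 from t7, t8.
t5 has just one choice, so t5 = 7.
That leaves t6 = 6. Strike 6 from t8.
So t8 = 4.

4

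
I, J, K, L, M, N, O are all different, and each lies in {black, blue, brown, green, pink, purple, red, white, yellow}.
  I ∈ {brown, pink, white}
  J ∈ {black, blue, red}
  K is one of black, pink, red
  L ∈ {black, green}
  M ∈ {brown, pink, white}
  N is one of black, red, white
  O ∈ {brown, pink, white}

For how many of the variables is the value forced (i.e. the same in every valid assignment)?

2

The 7 variables together cover exactly {black, blue, brown, green, pink, red, white} — 7 values for 7 variables — and blue appears only in J's list, so J = blue.
The 6 still-open variables together cover exactly {black, brown, green, pink, red, white} — 6 values for 6 variables — and green appears only in L's list, so L = green.
I, M, O share exactly the 3 values {brown, pink, white}; by pigeonhole those values go to them, so strike brown, pink, white from K, N.
Determined: J=blue, L=green. The other variables each still have more than one consistent value. That makes 2.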